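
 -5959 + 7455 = 1496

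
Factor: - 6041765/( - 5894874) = 2^( - 1 )* 3^( - 2 )*5^1 * 89^1*13577^1*327493^( - 1 )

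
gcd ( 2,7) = 1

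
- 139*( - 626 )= 87014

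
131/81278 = 131/81278=0.00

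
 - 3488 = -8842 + 5354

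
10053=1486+8567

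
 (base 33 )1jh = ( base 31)1os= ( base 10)1733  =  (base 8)3305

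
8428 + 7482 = 15910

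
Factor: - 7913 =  -41^1*193^1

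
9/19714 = 9/19714 = 0.00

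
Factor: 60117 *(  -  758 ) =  - 2^1 * 3^1*29^1*379^1*691^1= - 45568686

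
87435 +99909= 187344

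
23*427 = 9821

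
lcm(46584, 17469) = 139752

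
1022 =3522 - 2500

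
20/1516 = 5/379 = 0.01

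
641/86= 7 + 39/86 = 7.45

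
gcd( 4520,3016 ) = 8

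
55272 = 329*168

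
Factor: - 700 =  - 2^2*5^2*7^1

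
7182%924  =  714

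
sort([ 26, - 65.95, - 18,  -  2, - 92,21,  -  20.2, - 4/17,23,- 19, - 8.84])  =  [ - 92,  -  65.95,-20.2 ,- 19,- 18, - 8.84,-2, - 4/17,21, 23, 26]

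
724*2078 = 1504472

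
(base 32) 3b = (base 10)107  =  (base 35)32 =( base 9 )128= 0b1101011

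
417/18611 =417/18611  =  0.02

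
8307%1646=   77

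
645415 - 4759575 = - 4114160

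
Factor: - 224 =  - 2^5*7^1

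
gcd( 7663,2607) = 79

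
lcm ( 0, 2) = 0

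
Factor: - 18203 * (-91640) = 1668122920 = 2^3*5^1*29^1* 79^1* 109^1*167^1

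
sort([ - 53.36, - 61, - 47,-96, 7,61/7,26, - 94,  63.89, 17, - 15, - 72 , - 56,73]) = [-96, - 94, - 72, - 61, - 56, - 53.36, - 47, - 15,7, 61/7, 17,26,63.89,73] 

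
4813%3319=1494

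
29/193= 29/193 = 0.15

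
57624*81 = 4667544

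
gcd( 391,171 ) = 1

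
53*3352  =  177656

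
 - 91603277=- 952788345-  -  861185068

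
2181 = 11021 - 8840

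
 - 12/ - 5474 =6/2737 = 0.00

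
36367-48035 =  - 11668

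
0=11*0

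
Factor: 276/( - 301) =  - 2^2 * 3^1 * 7^( - 1)*23^1* 43^(  -  1 )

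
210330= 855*246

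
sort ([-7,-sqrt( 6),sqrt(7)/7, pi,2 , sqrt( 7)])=[  -  7, - sqrt( 6 ) , sqrt( 7)/7, 2,sqrt(7 ),pi ] 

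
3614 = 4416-802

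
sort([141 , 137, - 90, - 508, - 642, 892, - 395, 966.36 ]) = [  -  642 , - 508,-395, - 90,137, 141, 892, 966.36]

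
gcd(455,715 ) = 65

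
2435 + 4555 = 6990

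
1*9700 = 9700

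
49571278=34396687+15174591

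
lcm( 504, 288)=2016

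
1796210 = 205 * 8762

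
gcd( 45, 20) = 5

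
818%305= 208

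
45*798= 35910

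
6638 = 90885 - 84247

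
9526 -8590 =936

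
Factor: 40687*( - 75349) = -23^1*29^1 * 61^1*151^1*499^1= - 3065724763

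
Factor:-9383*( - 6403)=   11^1*19^1 * 337^1*853^1 =60079349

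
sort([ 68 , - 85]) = [ - 85,68] 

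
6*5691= 34146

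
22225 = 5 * 4445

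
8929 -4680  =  4249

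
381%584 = 381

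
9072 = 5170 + 3902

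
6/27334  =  3/13667 = 0.00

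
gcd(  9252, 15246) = 18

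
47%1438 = 47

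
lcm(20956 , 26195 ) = 104780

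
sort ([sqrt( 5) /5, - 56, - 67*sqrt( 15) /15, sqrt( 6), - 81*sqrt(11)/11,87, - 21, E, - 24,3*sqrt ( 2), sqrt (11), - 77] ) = [ - 77,- 56,- 81*sqrt ( 11) /11, - 24 , - 21 , - 67*sqrt( 15)/15 , sqrt(5)/5, sqrt( 6 ),E, sqrt(11 ), 3*sqrt( 2), 87]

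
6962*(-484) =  - 3369608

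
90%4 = 2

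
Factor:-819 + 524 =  - 295= -  5^1*59^1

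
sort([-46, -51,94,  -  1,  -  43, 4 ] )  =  [ -51, -46 ,-43, - 1,4, 94]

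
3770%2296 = 1474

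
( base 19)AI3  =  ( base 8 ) 7563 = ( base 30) 4BP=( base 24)6KJ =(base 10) 3955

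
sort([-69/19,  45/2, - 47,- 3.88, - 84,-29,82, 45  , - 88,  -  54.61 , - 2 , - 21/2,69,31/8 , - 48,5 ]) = [ - 88, -84,  -  54.61, - 48, - 47, - 29, - 21/2, - 3.88, - 69/19, - 2,31/8, 5, 45/2,45,69,82 ]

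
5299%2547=205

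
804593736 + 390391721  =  1194985457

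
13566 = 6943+6623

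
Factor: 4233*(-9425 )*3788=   -  151126142700= - 2^2*3^1  *5^2*13^1*17^1*29^1*83^1*947^1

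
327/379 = 327/379 = 0.86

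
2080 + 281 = 2361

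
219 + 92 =311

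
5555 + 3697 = 9252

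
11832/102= 116= 116.00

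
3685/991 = 3685/991 = 3.72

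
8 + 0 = 8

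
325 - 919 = -594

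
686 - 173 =513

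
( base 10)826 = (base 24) 1aa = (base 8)1472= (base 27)13G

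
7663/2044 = 3 +1531/2044   =  3.75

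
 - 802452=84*(- 9553 )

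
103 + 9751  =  9854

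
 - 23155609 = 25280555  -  48436164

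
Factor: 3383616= 2^6*3^1*17623^1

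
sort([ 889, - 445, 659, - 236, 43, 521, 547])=[ - 445, - 236, 43,521, 547,659,889]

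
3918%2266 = 1652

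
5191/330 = 15 + 241/330 =15.73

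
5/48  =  5/48 = 0.10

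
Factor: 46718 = 2^1 * 7^1*47^1 * 71^1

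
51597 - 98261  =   - 46664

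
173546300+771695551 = 945241851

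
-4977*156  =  -776412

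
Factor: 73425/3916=75/4 = 2^ (-2)* 3^1*5^2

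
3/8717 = 3/8717=0.00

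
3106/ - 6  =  -518  +  1/3 = - 517.67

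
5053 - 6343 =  - 1290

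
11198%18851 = 11198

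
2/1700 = 1/850 = 0.00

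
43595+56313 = 99908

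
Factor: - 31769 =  - 31769^1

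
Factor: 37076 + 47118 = 2^1*11^1 * 43^1*89^1 = 84194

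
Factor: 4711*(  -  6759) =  - 3^2*7^1*673^1*751^1 = -31841649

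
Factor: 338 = 2^1*13^2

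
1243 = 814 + 429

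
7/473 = 7/473  =  0.01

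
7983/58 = 7983/58 = 137.64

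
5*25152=125760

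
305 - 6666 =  - 6361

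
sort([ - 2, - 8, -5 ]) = [ - 8,-5, - 2]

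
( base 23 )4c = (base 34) 32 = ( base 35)2y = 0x68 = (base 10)104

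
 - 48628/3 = -48628/3 = - 16209.33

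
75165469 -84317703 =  - 9152234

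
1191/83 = 1191/83 = 14.35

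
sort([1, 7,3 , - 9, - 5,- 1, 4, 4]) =[  -  9, - 5,-1,1, 3,4, 4, 7] 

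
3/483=1/161 = 0.01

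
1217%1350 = 1217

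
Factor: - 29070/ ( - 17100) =17/10 = 2^( -1)*5^( - 1 )*17^1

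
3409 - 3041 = 368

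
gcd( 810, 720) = 90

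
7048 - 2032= 5016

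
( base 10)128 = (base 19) 6E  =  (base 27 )4k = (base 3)11202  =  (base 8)200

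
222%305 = 222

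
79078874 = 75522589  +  3556285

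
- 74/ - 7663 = 74/7663= 0.01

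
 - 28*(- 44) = 1232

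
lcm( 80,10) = 80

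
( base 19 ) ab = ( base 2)11001001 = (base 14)105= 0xC9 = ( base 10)201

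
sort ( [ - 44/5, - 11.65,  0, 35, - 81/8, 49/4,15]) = [ - 11.65, - 81/8, - 44/5, 0,49/4,15,  35 ] 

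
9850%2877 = 1219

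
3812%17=4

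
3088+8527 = 11615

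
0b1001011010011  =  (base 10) 4819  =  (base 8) 11323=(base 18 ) EFD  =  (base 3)20121111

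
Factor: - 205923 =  - 3^1 * 83^1 * 827^1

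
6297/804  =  2099/268 = 7.83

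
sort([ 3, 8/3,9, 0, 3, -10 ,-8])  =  [- 10, - 8, 0, 8/3,3,3, 9] 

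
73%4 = 1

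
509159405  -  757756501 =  - 248597096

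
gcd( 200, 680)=40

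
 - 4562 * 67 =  - 305654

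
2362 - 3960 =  - 1598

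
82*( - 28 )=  - 2296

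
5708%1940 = 1828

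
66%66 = 0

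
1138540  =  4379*260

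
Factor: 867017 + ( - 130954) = 736063^1 = 736063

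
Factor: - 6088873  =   - 7^1*17^1* 19^1*2693^1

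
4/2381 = 4/2381 = 0.00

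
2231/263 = 2231/263 = 8.48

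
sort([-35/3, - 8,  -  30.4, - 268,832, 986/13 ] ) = [-268, - 30.4, - 35/3,  -  8,  986/13,832 ] 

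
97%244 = 97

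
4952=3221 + 1731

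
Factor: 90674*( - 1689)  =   - 153148386 = - 2^1*3^1*563^1*45337^1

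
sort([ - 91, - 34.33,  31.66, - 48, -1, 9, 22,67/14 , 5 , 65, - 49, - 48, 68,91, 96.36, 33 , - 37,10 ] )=[ -91, - 49, - 48, -48,- 37, - 34.33,-1, 67/14, 5, 9,10, 22, 31.66,33, 65,68, 91, 96.36 ] 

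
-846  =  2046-2892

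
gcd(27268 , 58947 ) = 401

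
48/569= 48/569= 0.08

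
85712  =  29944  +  55768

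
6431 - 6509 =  -78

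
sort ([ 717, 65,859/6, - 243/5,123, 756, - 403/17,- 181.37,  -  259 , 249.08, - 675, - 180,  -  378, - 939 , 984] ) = [-939, - 675,-378, - 259, - 181.37, - 180, - 243/5, - 403/17, 65,123 , 859/6,249.08, 717, 756 , 984]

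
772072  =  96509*8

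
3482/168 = 1741/84 = 20.73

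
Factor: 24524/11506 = 2^1*  11^( - 1 )*523^(-1)*6131^1=12262/5753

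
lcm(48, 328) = 1968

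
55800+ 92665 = 148465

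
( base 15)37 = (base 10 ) 52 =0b110100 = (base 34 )1I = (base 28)1o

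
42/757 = 42/757 = 0.06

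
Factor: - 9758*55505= - 541617790 = -  2^1*5^1*7^1*17^2*41^1*653^1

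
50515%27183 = 23332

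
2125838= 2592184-466346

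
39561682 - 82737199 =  - 43175517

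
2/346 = 1/173 = 0.01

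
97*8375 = 812375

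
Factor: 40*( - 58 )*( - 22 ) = 2^5*5^1 * 11^1*29^1 = 51040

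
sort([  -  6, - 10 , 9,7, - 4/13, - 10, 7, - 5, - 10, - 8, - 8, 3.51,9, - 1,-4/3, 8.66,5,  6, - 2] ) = [ - 10, - 10, - 10, - 8, - 8, - 6, - 5, - 2, - 4/3, - 1, - 4/13,  3.51,  5, 6, 7, 7 , 8.66,  9,9] 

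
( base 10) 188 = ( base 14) d6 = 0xBC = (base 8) 274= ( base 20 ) 98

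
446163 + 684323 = 1130486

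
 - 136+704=568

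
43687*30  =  1310610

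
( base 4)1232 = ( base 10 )110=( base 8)156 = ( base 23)4I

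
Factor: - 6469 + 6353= -2^2*29^1 = - 116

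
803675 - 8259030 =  - 7455355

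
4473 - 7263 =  - 2790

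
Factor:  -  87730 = -2^1*5^1*31^1 *283^1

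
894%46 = 20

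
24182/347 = 69 + 239/347 = 69.69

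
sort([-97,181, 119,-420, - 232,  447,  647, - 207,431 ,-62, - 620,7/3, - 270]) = [-620, - 420,-270 , - 232,-207, - 97, - 62,  7/3, 119,181 , 431, 447,647 ]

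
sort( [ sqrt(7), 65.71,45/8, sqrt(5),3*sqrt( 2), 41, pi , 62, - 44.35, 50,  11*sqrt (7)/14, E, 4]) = [ - 44.35,11*sqrt(7)/14, sqrt(5), sqrt (7), E,pi, 4, 3*sqrt ( 2), 45/8, 41,50,62,65.71]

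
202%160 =42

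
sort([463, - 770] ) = [ - 770,463] 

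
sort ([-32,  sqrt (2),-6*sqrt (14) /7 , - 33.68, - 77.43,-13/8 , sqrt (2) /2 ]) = [-77.43, - 33.68 , - 32 , - 6*sqrt( 14)/7 ,- 13/8 , sqrt(2 )/2, sqrt(2) ] 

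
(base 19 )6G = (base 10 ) 130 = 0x82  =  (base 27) 4M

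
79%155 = 79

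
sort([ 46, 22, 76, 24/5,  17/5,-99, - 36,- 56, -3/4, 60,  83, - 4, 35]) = [ -99, - 56, - 36 , - 4, - 3/4, 17/5,  24/5, 22,35, 46, 60, 76,  83 ]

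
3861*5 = 19305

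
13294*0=0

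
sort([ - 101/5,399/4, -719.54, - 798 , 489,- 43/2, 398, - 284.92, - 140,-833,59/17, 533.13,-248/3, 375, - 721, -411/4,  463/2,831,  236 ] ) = [-833,-798,-721, - 719.54, - 284.92,-140,  -  411/4, - 248/3,-43/2,-101/5, 59/17,399/4, 463/2,236, 375, 398, 489,533.13,831 ] 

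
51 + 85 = 136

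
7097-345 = 6752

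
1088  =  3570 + -2482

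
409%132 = 13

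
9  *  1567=14103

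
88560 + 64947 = 153507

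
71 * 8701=617771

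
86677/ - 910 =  - 96 + 683/910 = - 95.25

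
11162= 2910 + 8252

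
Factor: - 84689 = -11^1*7699^1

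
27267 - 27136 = 131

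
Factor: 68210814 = 2^1 * 3^1*7^1*43^1*179^1 * 211^1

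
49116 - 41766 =7350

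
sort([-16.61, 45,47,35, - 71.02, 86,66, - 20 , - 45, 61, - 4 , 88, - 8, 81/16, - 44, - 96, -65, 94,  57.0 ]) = [ - 96, - 71.02, - 65, - 45, - 44,-20, - 16.61,  -  8,-4, 81/16, 35, 45 , 47,57.0,61,66,86, 88, 94 ]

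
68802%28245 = 12312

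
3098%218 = 46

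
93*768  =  71424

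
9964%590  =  524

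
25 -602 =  - 577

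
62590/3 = 20863+1/3 = 20863.33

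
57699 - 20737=36962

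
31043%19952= 11091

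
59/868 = 59/868 = 0.07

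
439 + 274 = 713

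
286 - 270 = 16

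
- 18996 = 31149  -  50145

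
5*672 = 3360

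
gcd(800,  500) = 100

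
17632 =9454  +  8178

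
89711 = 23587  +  66124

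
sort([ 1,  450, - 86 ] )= [ - 86,1,450]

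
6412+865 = 7277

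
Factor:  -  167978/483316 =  - 2^( - 1 )*47^1*1787^1*120829^( - 1)  =  - 83989/241658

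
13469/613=13469/613=21.97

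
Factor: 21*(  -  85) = -3^1 * 5^1*7^1 * 17^1 = - 1785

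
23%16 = 7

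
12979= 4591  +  8388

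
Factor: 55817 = 55817^1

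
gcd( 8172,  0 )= 8172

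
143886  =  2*71943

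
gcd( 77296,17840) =16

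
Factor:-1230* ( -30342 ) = 2^2*3^2 *5^1*13^1* 41^1*389^1 =37320660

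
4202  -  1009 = 3193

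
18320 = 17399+921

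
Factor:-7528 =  - 2^3 *941^1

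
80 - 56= 24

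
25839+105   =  25944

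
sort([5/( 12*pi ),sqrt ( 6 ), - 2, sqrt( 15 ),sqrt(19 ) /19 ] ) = [ - 2, 5/(12 * pi ) , sqrt( 19 )/19 , sqrt( 6 ) , sqrt( 15 ) ] 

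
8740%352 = 292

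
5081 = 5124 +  - 43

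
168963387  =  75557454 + 93405933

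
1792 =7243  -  5451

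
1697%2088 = 1697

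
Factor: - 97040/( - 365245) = 2^4*17^( - 1)*1213^1*4297^(  -  1 ) = 19408/73049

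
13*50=650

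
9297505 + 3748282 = 13045787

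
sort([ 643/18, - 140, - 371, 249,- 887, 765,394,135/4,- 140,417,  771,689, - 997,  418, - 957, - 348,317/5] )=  [ - 997, - 957, - 887, - 371,-348, -140, - 140,135/4, 643/18, 317/5, 249, 394,417,418, 689 , 765, 771] 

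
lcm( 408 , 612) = 1224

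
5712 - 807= 4905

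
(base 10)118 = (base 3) 11101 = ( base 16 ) 76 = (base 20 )5I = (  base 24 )4m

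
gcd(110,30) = 10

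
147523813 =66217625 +81306188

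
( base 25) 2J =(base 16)45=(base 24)2l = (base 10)69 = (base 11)63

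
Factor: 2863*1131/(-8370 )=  - 2^(-1 )*3^ (-2)*5^(  -  1 ) * 7^1*13^1*29^1*31^( -1 )*409^1 =- 1079351/2790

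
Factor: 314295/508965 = 23^1 * 911^1*33931^ ( - 1) = 20953/33931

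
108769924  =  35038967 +73730957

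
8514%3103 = 2308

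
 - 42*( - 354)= 14868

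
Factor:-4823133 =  - 3^1 * 7^1*241^1 * 953^1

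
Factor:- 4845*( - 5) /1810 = 2^ ( - 1)*3^1*5^1*17^1*19^1*181^(-1 ) = 4845/362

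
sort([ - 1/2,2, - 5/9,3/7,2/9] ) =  [ - 5/9,- 1/2, 2/9,  3/7,2]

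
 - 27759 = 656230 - 683989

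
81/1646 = 81/1646 = 0.05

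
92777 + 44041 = 136818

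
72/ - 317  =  -1+245/317 = - 0.23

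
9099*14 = 127386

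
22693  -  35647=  - 12954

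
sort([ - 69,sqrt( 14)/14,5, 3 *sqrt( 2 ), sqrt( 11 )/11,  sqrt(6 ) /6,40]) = [ - 69,sqrt( 14) /14, sqrt(11 ) /11,sqrt (6 ) /6,3 * sqrt( 2 ), 5,40]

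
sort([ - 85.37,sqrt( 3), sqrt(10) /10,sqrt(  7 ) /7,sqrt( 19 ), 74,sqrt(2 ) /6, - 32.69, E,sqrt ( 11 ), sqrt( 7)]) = [ - 85.37 , - 32.69,sqrt(2 ) /6,sqrt ( 10)/10,  sqrt( 7 ) /7,  sqrt( 3),  sqrt(7 ), E, sqrt (11 ), sqrt(19),74 ] 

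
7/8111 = 7/8111 = 0.00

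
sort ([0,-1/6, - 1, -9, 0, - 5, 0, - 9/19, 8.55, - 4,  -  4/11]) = [  -  9, - 5, - 4, - 1, - 9/19, - 4/11, - 1/6,0,0,0,8.55]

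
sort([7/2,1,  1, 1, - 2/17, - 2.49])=[ - 2.49, - 2/17,1,1, 1,7/2]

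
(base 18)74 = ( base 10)130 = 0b10000010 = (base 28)4I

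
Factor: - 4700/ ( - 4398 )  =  2350/2199 = 2^1*3^( - 1 )*5^2*47^1 * 733^( - 1) 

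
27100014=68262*397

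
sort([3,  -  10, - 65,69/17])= [ - 65, - 10,3, 69/17]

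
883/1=883 = 883.00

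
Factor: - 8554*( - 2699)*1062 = 24518655252 = 2^2*3^2* 7^1*13^1*47^1*59^1*2699^1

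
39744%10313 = 8805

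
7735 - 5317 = 2418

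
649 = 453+196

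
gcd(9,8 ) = 1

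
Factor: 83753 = 61^1*1373^1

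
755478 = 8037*94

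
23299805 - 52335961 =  - 29036156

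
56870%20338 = 16194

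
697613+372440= 1070053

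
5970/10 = 597 = 597.00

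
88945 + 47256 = 136201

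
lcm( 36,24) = 72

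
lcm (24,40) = 120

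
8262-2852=5410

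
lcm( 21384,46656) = 513216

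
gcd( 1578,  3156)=1578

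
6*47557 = 285342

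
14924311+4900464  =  19824775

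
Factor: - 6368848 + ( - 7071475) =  - 13440323 =-13^1*53^1 *19507^1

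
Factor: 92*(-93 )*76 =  - 2^4 * 3^1*19^1*23^1*31^1=-650256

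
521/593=521/593=0.88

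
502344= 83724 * 6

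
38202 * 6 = 229212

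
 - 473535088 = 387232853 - 860767941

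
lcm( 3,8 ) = 24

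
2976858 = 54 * 55127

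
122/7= 17 + 3/7 = 17.43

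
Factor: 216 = 2^3*3^3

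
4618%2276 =66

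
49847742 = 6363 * 7834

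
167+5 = 172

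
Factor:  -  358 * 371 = -132818 = - 2^1  *7^1*53^1*179^1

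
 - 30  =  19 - 49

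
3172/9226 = 1586/4613=0.34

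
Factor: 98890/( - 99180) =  - 341/342 = - 2^( - 1 )*3^( -2)*11^1 * 19^( - 1 )*31^1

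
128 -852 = -724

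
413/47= 8 + 37/47 = 8.79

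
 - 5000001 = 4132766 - 9132767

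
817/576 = 1 + 241/576  =  1.42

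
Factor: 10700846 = 2^1 * 13^1* 97^1*4243^1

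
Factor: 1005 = 3^1*5^1*67^1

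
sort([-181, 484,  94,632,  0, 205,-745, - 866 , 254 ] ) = [-866,- 745, - 181,0, 94, 205,254, 484, 632] 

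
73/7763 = 73/7763 = 0.01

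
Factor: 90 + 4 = 94 = 2^1*47^1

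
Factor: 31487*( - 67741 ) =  - 23^1*37^2*67741^1 = - 2132960867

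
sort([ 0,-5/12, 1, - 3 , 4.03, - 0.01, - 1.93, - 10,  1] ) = [ - 10 ,-3,- 1.93,  -  5/12, - 0.01,  0, 1, 1,4.03 ] 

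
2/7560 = 1/3780 = 0.00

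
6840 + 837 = 7677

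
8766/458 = 19 +32/229=19.14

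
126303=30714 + 95589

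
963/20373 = 321/6791 = 0.05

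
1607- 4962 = -3355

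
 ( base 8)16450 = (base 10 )7464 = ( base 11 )5676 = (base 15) 2329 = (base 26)b12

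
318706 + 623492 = 942198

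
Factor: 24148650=2^1*3^1*5^2 *199^1*809^1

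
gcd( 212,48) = 4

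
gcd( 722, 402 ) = 2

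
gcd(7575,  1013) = 1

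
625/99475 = 25/3979 =0.01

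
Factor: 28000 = 2^5*5^3*7^1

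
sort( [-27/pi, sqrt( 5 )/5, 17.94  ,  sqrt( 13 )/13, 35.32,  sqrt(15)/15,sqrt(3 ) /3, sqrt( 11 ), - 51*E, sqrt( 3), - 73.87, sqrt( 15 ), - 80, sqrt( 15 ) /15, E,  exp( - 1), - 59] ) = [ - 51*E, - 80, - 73.87, - 59, - 27/pi,sqrt( 15)/15,sqrt( 15 )/15,sqrt( 13 )/13, exp( - 1 ), sqrt(5) /5,sqrt( 3 ) /3, sqrt( 3 ) , E, sqrt( 11 ),sqrt( 15), 17.94,35.32] 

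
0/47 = 0 = 0.00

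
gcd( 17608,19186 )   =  2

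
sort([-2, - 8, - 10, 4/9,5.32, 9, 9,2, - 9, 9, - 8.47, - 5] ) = [- 10, - 9, - 8.47, - 8, - 5, - 2, 4/9, 2,5.32, 9,9,9 ] 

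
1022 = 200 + 822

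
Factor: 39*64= 2^6*3^1*13^1 = 2496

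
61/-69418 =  - 1+1137/1138 = - 0.00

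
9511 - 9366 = 145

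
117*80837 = 9457929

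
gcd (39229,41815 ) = 1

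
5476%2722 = 32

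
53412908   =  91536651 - 38123743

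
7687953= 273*28161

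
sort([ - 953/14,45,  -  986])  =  [ - 986 , - 953/14 , 45 ] 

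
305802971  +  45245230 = 351048201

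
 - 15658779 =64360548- 80019327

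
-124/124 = -1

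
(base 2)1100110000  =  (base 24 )1a0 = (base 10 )816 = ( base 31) qa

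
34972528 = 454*77032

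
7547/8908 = 7547/8908 = 0.85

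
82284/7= 82284/7=11754.86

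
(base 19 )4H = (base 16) 5D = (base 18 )53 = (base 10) 93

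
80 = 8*10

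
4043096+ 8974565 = 13017661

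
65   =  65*1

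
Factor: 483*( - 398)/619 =-2^1 * 3^1*7^1*23^1*  199^1*619^( - 1 )= - 192234/619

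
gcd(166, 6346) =2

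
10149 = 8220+1929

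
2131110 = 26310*81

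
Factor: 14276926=2^1*31^1*  230273^1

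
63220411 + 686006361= 749226772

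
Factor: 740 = 2^2*5^1*37^1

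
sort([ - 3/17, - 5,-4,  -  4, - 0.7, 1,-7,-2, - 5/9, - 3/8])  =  [ - 7, - 5, - 4, - 4,- 2,  -  0.7, - 5/9, - 3/8, - 3/17 , 1] 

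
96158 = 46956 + 49202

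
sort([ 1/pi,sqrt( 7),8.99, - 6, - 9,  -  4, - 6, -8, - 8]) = [ - 9 ,- 8, - 8, - 6, - 6, -4,1/pi,sqrt( 7), 8.99] 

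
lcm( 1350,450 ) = 1350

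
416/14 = 29 + 5/7 = 29.71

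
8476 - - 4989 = 13465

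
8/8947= 8/8947 = 0.00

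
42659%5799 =2066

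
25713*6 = 154278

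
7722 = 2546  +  5176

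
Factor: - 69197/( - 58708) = 2^ (-2)*13^( - 1 )*1129^(-1)*69197^1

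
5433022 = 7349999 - 1916977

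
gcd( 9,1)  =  1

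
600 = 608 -8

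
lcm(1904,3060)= 85680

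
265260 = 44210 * 6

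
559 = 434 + 125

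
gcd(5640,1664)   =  8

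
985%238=33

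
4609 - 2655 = 1954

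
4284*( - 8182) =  -35051688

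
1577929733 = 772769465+805160268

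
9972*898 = 8954856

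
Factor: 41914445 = 5^1* 127^1*149^1 * 443^1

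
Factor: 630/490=3^2*7^( - 1) = 9/7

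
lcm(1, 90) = 90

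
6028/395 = 15+103/395 = 15.26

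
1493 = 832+661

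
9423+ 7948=17371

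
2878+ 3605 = 6483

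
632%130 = 112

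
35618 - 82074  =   - 46456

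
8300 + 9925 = 18225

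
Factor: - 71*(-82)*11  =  64042  =  2^1*11^1 * 41^1*71^1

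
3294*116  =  382104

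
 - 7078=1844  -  8922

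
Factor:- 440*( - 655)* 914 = 2^4*5^2  *11^1 * 131^1*457^1 = 263414800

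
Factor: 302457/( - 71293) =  - 3^1*41^1*2459^1*71293^( - 1)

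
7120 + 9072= 16192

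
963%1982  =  963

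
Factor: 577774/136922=941/223 = 223^(- 1 )*941^1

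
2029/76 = 26 + 53/76 = 26.70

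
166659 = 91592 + 75067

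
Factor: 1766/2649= 2/3 =2^1*3^( - 1 ) 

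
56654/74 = 28327/37=765.59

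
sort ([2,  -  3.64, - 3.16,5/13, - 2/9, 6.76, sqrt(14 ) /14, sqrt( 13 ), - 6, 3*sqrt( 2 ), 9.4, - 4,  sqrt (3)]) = [  -  6, - 4 , - 3.64,-3.16, -2/9, sqrt (14 ) /14, 5/13, sqrt(3 ),  2, sqrt( 13) , 3*sqrt( 2 ), 6.76, 9.4] 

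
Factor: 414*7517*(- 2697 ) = -8393166486 = -2^1*3^3 * 23^1 * 29^1*31^1*7517^1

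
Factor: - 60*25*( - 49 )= 2^2*3^1*5^3*7^2= 73500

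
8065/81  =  8065/81 = 99.57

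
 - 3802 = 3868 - 7670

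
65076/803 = 81 + 3/73= 81.04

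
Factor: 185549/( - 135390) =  - 2^( - 1) * 3^( - 1 )*5^( - 1 )*7^1 * 13^1 * 2039^1*4513^ ( - 1)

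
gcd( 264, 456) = 24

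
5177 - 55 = 5122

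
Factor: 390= 2^1*3^1*5^1*13^1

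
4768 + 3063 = 7831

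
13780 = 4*3445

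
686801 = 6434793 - 5747992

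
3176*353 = 1121128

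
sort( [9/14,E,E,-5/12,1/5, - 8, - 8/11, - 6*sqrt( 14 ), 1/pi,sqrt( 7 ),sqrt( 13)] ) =[  -  6 * sqrt ( 14), - 8, - 8/11  ,- 5/12,1/5 , 1/pi,9/14, sqrt(7) , E,E, sqrt(13) ] 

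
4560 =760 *6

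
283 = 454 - 171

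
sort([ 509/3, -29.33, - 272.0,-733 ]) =[ - 733, - 272.0,  -  29.33, 509/3]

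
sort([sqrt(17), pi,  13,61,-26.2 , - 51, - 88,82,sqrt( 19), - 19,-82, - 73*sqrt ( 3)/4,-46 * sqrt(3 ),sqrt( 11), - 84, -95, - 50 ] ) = [ - 95, - 88,-84 ,  -  82, -46*sqrt(3 ),- 51,- 50, -73*sqrt( 3)/4, - 26.2, - 19,pi,sqrt(11), sqrt(17) , sqrt( 19),13, 61, 82 ]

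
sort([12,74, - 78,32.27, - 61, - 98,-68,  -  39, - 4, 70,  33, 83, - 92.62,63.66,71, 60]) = [  -  98, - 92.62, - 78, -68 , - 61, - 39, - 4,12,32.27,33, 60,  63.66, 70,71,74, 83]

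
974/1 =974= 974.00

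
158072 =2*79036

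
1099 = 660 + 439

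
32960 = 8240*4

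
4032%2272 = 1760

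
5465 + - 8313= - 2848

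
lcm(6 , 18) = 18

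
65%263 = 65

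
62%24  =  14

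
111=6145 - 6034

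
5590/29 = 192+22/29 = 192.76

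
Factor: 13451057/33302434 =2^(  -  1 )*11^( - 1)*281^( - 1) * 2281^1*  5387^( - 1 )*5897^1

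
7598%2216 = 950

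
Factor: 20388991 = 7^1*293^1*9941^1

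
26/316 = 13/158 = 0.08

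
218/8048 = 109/4024 = 0.03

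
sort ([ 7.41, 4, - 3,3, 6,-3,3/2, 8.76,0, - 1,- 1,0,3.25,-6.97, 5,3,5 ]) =[ - 6.97, -3,  -  3, - 1,-1, 0,0,3/2,  3, 3,3.25,4, 5,5 , 6, 7.41, 8.76] 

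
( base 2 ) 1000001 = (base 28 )29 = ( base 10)65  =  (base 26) 2D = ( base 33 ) 1w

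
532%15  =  7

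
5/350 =1/70 = 0.01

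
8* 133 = 1064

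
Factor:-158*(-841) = 2^1*29^2*79^1 = 132878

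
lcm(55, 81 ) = 4455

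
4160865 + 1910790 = 6071655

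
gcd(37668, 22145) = 43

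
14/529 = 14/529 = 0.03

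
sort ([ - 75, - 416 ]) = [ - 416,-75 ] 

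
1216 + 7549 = 8765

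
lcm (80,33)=2640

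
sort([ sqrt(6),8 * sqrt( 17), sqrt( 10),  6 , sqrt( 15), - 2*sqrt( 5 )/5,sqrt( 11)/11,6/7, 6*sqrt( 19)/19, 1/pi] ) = [ - 2*sqrt(5)/5, sqrt( 11)/11, 1/pi,6/7,6 * sqrt(19)/19,sqrt(6),sqrt( 10), sqrt( 15), 6, 8*sqrt( 17)]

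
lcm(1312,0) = 0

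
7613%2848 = 1917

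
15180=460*33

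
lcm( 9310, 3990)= 27930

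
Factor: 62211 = 3^1*89^1* 233^1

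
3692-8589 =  - 4897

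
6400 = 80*80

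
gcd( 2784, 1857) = 3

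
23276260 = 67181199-43904939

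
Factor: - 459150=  - 2^1 * 3^1 * 5^2 * 3061^1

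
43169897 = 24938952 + 18230945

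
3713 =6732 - 3019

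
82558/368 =224+63/184 = 224.34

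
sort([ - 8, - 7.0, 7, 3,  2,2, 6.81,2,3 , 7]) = [ - 8, - 7.0,2, 2,2,3,3 , 6.81, 7, 7]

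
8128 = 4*2032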